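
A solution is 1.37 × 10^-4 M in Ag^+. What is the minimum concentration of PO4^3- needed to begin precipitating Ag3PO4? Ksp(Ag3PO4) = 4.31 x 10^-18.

Ag3PO4(s) ⇌ 3 Ag^+ + PO4^3-
Ksp = [Ag^+]^3[PO4^3-]
Precipitation begins when Q = Ksp. With [Ag^+] = 1.37 × 10^-4 M:
4.31 x 10^-18 = (1.37 × 10^-4)^3 × [PO4^3-]
[PO4^3-] = (4.31 x 10^-18 / 2.571 × 10^-12) = 1.68 x 10^-6 M

[PO4^3-] ≈ 1.68 × 10^-6 M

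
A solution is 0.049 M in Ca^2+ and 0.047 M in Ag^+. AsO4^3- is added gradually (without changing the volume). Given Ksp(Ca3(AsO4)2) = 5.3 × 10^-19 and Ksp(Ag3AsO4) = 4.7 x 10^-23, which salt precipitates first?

Ag3AsO4

Each salt begins to precipitate when Q = Ksp, i.e. when [AsO4^3-] reaches its threshold.
For Ca3(AsO4)2: 5.3 × 10^-19 = (0.049)^3 × [AsO4^3-]^2  ⇒  [AsO4^3-] = 6.7 × 10^-8 M.
For Ag3AsO4: 4.7 x 10^-23 = (0.047)^3 × [AsO4^3-]  ⇒  [AsO4^3-] = 4.5 × 10^-19 M.
The salt with the lower threshold [AsO4^3-] precipitates first: Ag3AsO4.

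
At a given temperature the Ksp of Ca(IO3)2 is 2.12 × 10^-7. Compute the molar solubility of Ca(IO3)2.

s = 3.76 × 10^-3 M

Ca(IO3)2(s) ⇌ Ca^2+ + 2 IO3^-
Ksp = [Ca^2+][IO3^-]^2
Let s = molar solubility. Then [Ca^2+] = s and [IO3^-] = 2s.
So Ksp = s × (2s)^2 = 4s^3
s = (2.12 × 10^-7 / 4)^(1/3) = 3.76 × 10^-3 M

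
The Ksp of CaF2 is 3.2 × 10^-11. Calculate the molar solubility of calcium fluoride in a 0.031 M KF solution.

CaF2(s) <=> Ca^2+(aq) + 2 F^-(aq)
Ksp = [Ca^2+][F^-]^2
Let s = moles of CaF2 that dissolve per litre. [Ca^2+] = s, [F^-] = 0.031 + 2s ≈ 0.031 (common-ion effect: F^- is already 0.031 M).
Ksp ≈ s × (0.031)^2
s = 3.3 × 10^-8 M
Check: 2s = 6.7 x 10^-8 ≪ 0.031, so the approximation is valid.

s = 3.3e-8 M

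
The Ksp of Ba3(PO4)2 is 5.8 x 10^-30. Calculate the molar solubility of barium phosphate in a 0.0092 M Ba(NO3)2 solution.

Ba3(PO4)2(s) ⇌ 3 Ba^2+ + 2 PO4^3-
Ksp = [Ba^2+]^3[PO4^3-]^2
If s mol/L dissolves here, [Ba^2+] = 0.0092 + 3s ≈ 0.0092, [PO4^3-] = 2s (Ksp is small, so little additional dissolves).
Ksp ≈ (0.0092)^3 × (2s)^2
s = 1.4 × 10^-12 M
Check: 3s = 4.1 x 10^-12 ≪ 0.0092, so the approximation is valid.

s ≈ 1.4e-12 M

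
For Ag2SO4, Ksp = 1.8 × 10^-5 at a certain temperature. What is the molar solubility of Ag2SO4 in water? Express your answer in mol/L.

s ≈ 0.017 M

Ag2SO4(s) <=> 2 Ag^+ + SO4^2-
Ksp = [Ag^+]^2[SO4^2-]
For each mole of Ag2SO4 that dissolves: [Ag^+] = 2s, [SO4^2-] = s.
Ksp = (2s)^2s = 4s^3
Solving, s = (1.8 × 10^-5/4)^(1/3) = 1.7 × 10^-2 M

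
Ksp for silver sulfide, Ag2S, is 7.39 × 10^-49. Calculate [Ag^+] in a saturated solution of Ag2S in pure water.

1.14 × 10^-16 M

Ag2S(s) ⇌ 2 Ag^+ + S^2-
Ksp = [Ag^+]^2[S^2-]
For each mole of Ag2S that dissolves: [Ag^+] = 2s, [S^2-] = s.
So Ksp = (2s)^2 × s = 4s^3
s^3 = 7.39 × 10^-49 / 4, so s = 5.695 × 10^-17 M
[Ag^+] = 2s = 1.14 x 10^-16 M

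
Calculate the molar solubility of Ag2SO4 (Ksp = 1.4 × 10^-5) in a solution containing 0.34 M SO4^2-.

s ≈ 3.2 × 10^-3 M

Ag2SO4(s) ⇌ 2 Ag^+ + SO4^2-
Ksp = [Ag^+]^2[SO4^2-]
If s mol/L dissolves here, [Ag^+] = 2s, [SO4^2-] = 0.34 + s ≈ 0.34 (since the SO4^2- already present dominates).
Ksp ≈ (2s)^2 × 0.34
s = 3.2 x 10^-3 M
Check: s = 3.2 × 10^-3 ≪ 0.34, so the approximation is valid.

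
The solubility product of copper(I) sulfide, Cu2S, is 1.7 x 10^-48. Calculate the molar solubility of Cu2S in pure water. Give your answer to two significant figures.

Cu2S(s) <=> 2 Cu^+(aq) + S^2-(aq)
Ksp = [Cu^+]^2[S^2-]
With molar solubility s: [Cu^+] = 2s, [S^2-] = s.
Substituting: Ksp = (2s)^2s = 4s^3
s^3 = 1.7 x 10^-48 / 4, so s = 7.5 × 10^-17 M

s = 7.5 x 10^-17 M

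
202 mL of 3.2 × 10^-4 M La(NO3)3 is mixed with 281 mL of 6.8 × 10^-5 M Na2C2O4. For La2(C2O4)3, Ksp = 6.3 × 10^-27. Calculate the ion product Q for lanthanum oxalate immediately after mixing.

Total volume = 202 + 281 = 483 mL.
[La^3+] = 3.2 x 10^-4 × (202/483) = 1.34 × 10^-4 M
[C2O4^2-] = 6.8 x 10^-5 × (281/483) = 3.96 × 10^-5 M
La2(C2O4)3(s) <=> 2 La^3+ + 3 C2O4^2-, so Q = [La^3+]^2[C2O4^2-]^3
Q = (1.34 x 10^-4)^2(3.96 x 10^-5)^3 = 1.1 x 10^-21
Q > Ksp, so La2(C2O4)3 will precipitate.

Q = 1.1 × 10^-21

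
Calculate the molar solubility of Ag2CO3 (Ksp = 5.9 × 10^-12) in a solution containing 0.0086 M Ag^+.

s ≈ 8.0e-8 M

Ag2CO3(s) ⇌ 2 Ag^+(aq) + CO3^2-(aq)
Ksp = [Ag^+]^2[CO3^2-]
Let s be the molar solubility in this solution. [Ag^+] = 0.0086 + 2s ≈ 0.0086, [CO3^2-] = s (common-ion effect: Ag^+ is already 0.0086 M).
Ksp ≈ (0.0086)^2 × s
s = 8.0 × 10^-8 M
Check: 2s = 1.6 × 10^-7 ≪ 0.0086, so the approximation is valid.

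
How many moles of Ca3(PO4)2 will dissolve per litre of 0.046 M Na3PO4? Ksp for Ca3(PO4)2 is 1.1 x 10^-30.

s ≈ 2.7e-10 M

Ca3(PO4)2(s) <=> 3 Ca^2+ + 2 PO4^3-
Ksp = [Ca^2+]^3[PO4^3-]^2
Let s = moles of Ca3(PO4)2 that dissolve per litre. [Ca^2+] = 3s, [PO4^3-] = 0.046 + 2s ≈ 0.046 (since PO4^3- from Na3PO4 dominates).
Ksp ≈ (3s)^3 × (0.046)^2
s = 2.7 × 10^-10 M
Check: 2s = 5.4 x 10^-10 ≪ 0.046, so the approximation is valid.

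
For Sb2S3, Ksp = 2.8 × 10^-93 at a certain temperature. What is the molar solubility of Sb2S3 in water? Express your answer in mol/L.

Sb2S3(s) ⇌ 2 Sb^3+ + 3 S^2-
Ksp = [Sb^3+]^2[S^2-]^3
For each mole of Sb2S3 that dissolves: [Sb^3+] = 2s, [S^2-] = 3s.
Ksp = (2s)^2(3s)^3 = 108s^5
s^5 = 2.8 × 10^-93 / 108, so s = 1.2 × 10^-19 M

1.2 x 10^-19 M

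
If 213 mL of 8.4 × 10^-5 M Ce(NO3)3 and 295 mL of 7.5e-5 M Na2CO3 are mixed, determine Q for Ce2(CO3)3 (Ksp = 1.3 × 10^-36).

Q ≈ 1.0e-22

Total volume = 213 + 295 = 508 mL.
[Ce^3+] = 8.4 × 10^-5 × (213/508) = 3.52 × 10^-5 M
[CO3^2-] = 7.5 x 10^-5 × (295/508) = 4.36 × 10^-5 M
Ce2(CO3)3(s) ⇌ 2 Ce^3+(aq) + 3 CO3^2-(aq), so Q = [Ce^3+]^2[CO3^2-]^3
Q = (3.52 × 10^-5)^2(4.36 x 10^-5)^3 = 1.0 x 10^-22
Q > Ksp, so Ce2(CO3)3 will precipitate.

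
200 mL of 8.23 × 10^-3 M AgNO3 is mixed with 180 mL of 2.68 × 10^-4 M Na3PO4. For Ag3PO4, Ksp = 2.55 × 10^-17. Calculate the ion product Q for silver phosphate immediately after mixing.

Total volume = 200 + 180 = 380 mL.
[Ag^+] = 8.23 x 10^-3 × (200/380) = 4.332 x 10^-3 M
[PO4^3-] = 2.68 × 10^-4 × (180/380) = 1.269 x 10^-4 M
Ag3PO4(s) ⇌ 3 Ag^+ + PO4^3-, so Q = [Ag^+]^3[PO4^3-]
Q = (4.332 × 10^-3)^3(1.269 × 10^-4) = 1.03 x 10^-11
Q > Ksp, so Ag3PO4 will precipitate.

Q ≈ 1.03 x 10^-11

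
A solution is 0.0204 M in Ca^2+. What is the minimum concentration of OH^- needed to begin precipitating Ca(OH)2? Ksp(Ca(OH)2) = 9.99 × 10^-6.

Ca(OH)2(s) <=> Ca^2+ + 2 OH^-
Ksp = [Ca^2+][OH^-]^2
Precipitation begins when Q = Ksp. With [Ca^2+] = 0.0204 M:
9.99 × 10^-6 = (0.0204) × [OH^-]^2
[OH^-] = (9.99 × 10^-6 / 2.04 × 10^-2)^(1/2) = 2.21 × 10^-2 M

2.21 × 10^-2 M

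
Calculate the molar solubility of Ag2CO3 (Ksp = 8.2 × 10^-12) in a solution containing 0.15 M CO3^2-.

Ag2CO3(s) ⇌ 2 Ag^+(aq) + CO3^2-(aq)
Ksp = [Ag^+]^2[CO3^2-]
If s mol/L dissolves here, [Ag^+] = 2s, [CO3^2-] = 0.15 + s ≈ 0.15 (common-ion effect: CO3^2- is already 0.15 M).
Ksp ≈ (2s)^2 × 0.15
s = 3.7 x 10^-6 M
Check: s = 3.7 × 10^-6 ≪ 0.15, so the approximation is valid.

s = 3.7 × 10^-6 M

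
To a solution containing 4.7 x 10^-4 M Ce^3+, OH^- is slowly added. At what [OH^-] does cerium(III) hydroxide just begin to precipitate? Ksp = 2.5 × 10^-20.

Ce(OH)3(s) ⇌ Ce^3+(aq) + 3 OH^-(aq)
Ksp = [Ce^3+][OH^-]^3
Precipitation begins when Q = Ksp. With [Ce^3+] = 4.7 x 10^-4 M:
2.5 × 10^-20 = (4.7 x 10^-4) × [OH^-]^3
[OH^-] = (2.5 × 10^-20 / 4.7 x 10^-4)^(1/3) = 3.8 × 10^-6 M

[OH^-] = 3.8e-6 M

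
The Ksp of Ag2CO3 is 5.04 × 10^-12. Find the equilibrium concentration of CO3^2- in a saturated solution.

Ag2CO3(s) <=> 2 Ag^+(aq) + CO3^2-(aq)
Ksp = [Ag^+]^2[CO3^2-]
For each mole of Ag2CO3 that dissolves: [Ag^+] = 2s, [CO3^2-] = s.
Substituting: Ksp = (2s)^2s = 4s^3
Solving, s = (5.04 × 10^-12/4)^(1/3) = 1.080 x 10^-4 M
[CO3^2-] = s = 1.08 × 10^-4 M

1.08 x 10^-4 M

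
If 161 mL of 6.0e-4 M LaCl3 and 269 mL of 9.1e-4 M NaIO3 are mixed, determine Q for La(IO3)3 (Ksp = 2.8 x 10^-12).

4.1 × 10^-14

Total volume = 161 + 269 = 430 mL.
[La^3+] = 6.0 × 10^-4 × (161/430) = 2.25 x 10^-4 M
[IO3^-] = 9.1 x 10^-4 × (269/430) = 5.69 × 10^-4 M
La(IO3)3(s) ⇌ La^3+ + 3 IO3^-, so Q = [La^3+][IO3^-]^3
Q = (2.25 × 10^-4)(5.69 x 10^-4)^3 = 4.1 × 10^-14
Q < Ksp, so no precipitate of La(IO3)3 forms.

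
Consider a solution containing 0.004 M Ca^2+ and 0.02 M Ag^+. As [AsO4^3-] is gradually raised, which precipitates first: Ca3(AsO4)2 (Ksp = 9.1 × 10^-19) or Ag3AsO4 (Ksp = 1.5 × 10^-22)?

Ag3AsO4

Precipitation of each salt starts when its ion product equals its Ksp.
For Ca3(AsO4)2: 9.1 × 10^-19 = (0.004)^3 × [AsO4^3-]^2  ⇒  [AsO4^3-] = 3.8 × 10^-6 M.
For Ag3AsO4: 1.5 × 10^-22 = (0.02)^3 × [AsO4^3-]  ⇒  [AsO4^3-] = 1.9 × 10^-17 M.
The salt with the lower threshold [AsO4^3-] precipitates first: Ag3AsO4.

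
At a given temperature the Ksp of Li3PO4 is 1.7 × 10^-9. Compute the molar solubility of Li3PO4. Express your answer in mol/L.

s ≈ 2.8e-3 M

Li3PO4(s) ⇌ 3 Li^+ + PO4^3-
Ksp = [Li^+]^3[PO4^3-]
With molar solubility s: [Li^+] = 3s, [PO4^3-] = s.
So Ksp = (3s)^3 × s = 27s^4
s = (1.7 × 10^-9 / 27)^(1/4) = 2.8 × 10^-3 M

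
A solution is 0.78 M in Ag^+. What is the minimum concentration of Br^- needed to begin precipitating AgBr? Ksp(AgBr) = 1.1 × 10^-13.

AgBr(s) ⇌ Ag^+(aq) + Br^-(aq)
Ksp = [Ag^+][Br^-]
Precipitation begins when Q = Ksp. With [Ag^+] = 0.78 M:
1.1 × 10^-13 = (0.78) × [Br^-]
[Br^-] = (1.1 × 10^-13 / 7.8 x 10^-1) = 1.4 × 10^-13 M

[Br^-] = 1.4e-13 M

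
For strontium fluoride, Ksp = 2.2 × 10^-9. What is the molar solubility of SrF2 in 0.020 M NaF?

s ≈ 5.5 × 10^-6 M

SrF2(s) <=> Sr^2+(aq) + 2 F^-(aq)
Ksp = [Sr^2+][F^-]^2
Let s be the molar solubility in this solution. [Sr^2+] = s, [F^-] = 0.020 + 2s ≈ 0.020 (Ksp is small, so little additional dissolves).
Ksp ≈ s × (0.020)^2
s = 5.5 × 10^-6 M
Check: 2s = 1.1 × 10^-5 ≪ 0.020, so the approximation is valid.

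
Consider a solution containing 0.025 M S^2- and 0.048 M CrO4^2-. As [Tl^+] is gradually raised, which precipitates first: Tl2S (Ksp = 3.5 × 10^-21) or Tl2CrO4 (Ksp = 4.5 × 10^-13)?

Precipitation of each salt starts when its ion product equals its Ksp.
For Tl2S: 3.5 × 10^-21 = 0.025 × [Tl^+]^2  ⇒  [Tl^+] = 3.7 × 10^-10 M.
For Tl2CrO4: 4.5 × 10^-13 = 0.048 × [Tl^+]^2  ⇒  [Tl^+] = 3.1 × 10^-6 M.
The salt with the lower threshold [Tl^+] precipitates first: Tl2S.

Tl2S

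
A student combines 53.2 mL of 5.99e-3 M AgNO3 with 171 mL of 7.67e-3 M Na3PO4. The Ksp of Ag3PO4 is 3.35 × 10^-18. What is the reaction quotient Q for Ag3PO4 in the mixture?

Total volume = 53.2 + 171 = 224.2 mL.
[Ag^+] = 5.99 × 10^-3 × (53.2/224.2) = 1.421 × 10^-3 M
[PO4^3-] = 7.67 × 10^-3 × (171/224.2) = 5.850 × 10^-3 M
Ag3PO4(s) <=> 3 Ag^+(aq) + PO4^3-(aq), so Q = [Ag^+]^3[PO4^3-]
Q = (1.421 × 10^-3)^3(5.850 x 10^-3) = 1.68 x 10^-11
Q > Ksp, so Ag3PO4 will precipitate.

Q ≈ 1.68e-11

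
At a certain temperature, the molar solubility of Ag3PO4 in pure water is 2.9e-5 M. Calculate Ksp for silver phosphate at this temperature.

Ksp ≈ 1.9 × 10^-17

Ag3PO4(s) ⇌ 3 Ag^+ + PO4^3-
Let s = molar solubility. Then [Ag^+] = 3s and [PO4^3-] = s.
Ksp = [Ag^+]^3[PO4^3-]
Substituting: Ksp = (3s)^3s = 27s^4
Ksp = 27 × (2.9 x 10^-5)^4 = 1.9 × 10^-17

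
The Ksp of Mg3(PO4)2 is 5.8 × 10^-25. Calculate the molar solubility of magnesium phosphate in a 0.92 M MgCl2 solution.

4.3 × 10^-13 M

Mg3(PO4)2(s) <=> 3 Mg^2+(aq) + 2 PO4^3-(aq)
Ksp = [Mg^2+]^3[PO4^3-]^2
If s mol/L dissolves here, [Mg^2+] = 0.92 + 3s ≈ 0.92, [PO4^3-] = 2s (Ksp is small, so little additional dissolves).
Ksp ≈ (0.92)^3 × (2s)^2
s = 4.3 x 10^-13 M
Check: 3s = 1.3 × 10^-12 ≪ 0.92, so the approximation is valid.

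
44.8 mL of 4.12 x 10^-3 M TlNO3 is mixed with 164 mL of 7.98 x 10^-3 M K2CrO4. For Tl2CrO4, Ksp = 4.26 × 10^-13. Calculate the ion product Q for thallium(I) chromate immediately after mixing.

Total volume = 44.8 + 164 = 208.8 mL.
[Tl^+] = 4.12 x 10^-3 × (44.8/208.8) = 8.840 x 10^-4 M
[CrO4^2-] = 7.98 x 10^-3 × (164/208.8) = 6.268 x 10^-3 M
Tl2CrO4(s) <=> 2 Tl^+ + CrO4^2-, so Q = [Tl^+]^2[CrO4^2-]
Q = (8.840 x 10^-4)^2(6.268 × 10^-3) = 4.90 × 10^-9
Q > Ksp, so Tl2CrO4 will precipitate.

Q ≈ 4.90 × 10^-9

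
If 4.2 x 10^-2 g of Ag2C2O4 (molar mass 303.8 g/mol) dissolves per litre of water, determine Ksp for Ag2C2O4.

Ksp = 1.1 × 10^-11

Molar solubility s = (4.2 x 10^-2 g/L) / (303.8 g/mol) = 1.38 × 10^-4 M.
Ag2C2O4(s) ⇌ 2 Ag^+(aq) + C2O4^2-(aq)
Let s = molar solubility. Then [Ag^+] = 2s and [C2O4^2-] = s.
Ksp = [Ag^+]^2[C2O4^2-]
Substituting: Ksp = (2s)^2s = 4s^3
With s = 1.38 × 10^-4: Ksp = 1.1 × 10^-11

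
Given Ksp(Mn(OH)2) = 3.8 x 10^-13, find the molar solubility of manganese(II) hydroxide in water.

4.6 × 10^-5 M

Mn(OH)2(s) ⇌ Mn^2+ + 2 OH^-
Ksp = [Mn^2+][OH^-]^2
With molar solubility s: [Mn^2+] = s, [OH^-] = 2s.
Ksp = s(2s)^2 = 4s^3
s^3 = 3.8 x 10^-13 / 4, so s = 4.6 × 10^-5 M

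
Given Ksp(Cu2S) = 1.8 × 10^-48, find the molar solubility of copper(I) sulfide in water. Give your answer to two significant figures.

7.7 × 10^-17 M

Cu2S(s) ⇌ 2 Cu^+ + S^2-
Ksp = [Cu^+]^2[S^2-]
Let s = molar solubility. Then [Cu^+] = 2s and [S^2-] = s.
Substituting: Ksp = (2s)^2s = 4s^3
s^3 = 1.8 × 10^-48 / 4, so s = 7.7 × 10^-17 M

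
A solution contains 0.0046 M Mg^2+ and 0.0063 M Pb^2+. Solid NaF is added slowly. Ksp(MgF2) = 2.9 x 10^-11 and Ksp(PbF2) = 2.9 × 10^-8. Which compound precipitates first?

Precipitation of each salt starts when its ion product equals its Ksp.
For MgF2: 2.9 x 10^-11 = 0.0046 × [F^-]^2  ⇒  [F^-] = 7.9 × 10^-5 M.
For PbF2: 2.9 × 10^-8 = 0.0063 × [F^-]^2  ⇒  [F^-] = 2.1 × 10^-3 M.
The salt with the lower threshold [F^-] precipitates first: MgF2.

MgF2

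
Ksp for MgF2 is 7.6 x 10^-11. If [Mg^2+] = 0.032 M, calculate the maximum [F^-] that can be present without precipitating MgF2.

4.9 × 10^-5 M

MgF2(s) <=> Mg^2+(aq) + 2 F^-(aq)
Ksp = [Mg^2+][F^-]^2
Precipitation begins when Q = Ksp. With [Mg^2+] = 0.032 M:
7.6 x 10^-11 = (0.032) × [F^-]^2
[F^-] = (7.6 x 10^-11 / 3.2 x 10^-2)^(1/2) = 4.9 × 10^-5 M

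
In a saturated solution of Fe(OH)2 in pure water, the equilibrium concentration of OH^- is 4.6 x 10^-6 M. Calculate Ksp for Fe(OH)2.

Ksp = 4.9e-17

Fe(OH)2(s) ⇌ Fe^2+ + 2 OH^-
Stoichiometry gives [Fe^2+] = (1/2)[OH^-] = 2.30 × 10^-6 M.
Ksp = [Fe^2+][OH^-]^2
Ksp = 2.30 × 10^-6 × (4.6 × 10^-6)^2 = 4.9 × 10^-17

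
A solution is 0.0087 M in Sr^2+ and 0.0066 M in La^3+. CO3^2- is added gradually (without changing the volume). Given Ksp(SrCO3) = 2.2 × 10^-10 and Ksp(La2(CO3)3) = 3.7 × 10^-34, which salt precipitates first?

Precipitation of each salt starts when its ion product equals its Ksp.
For SrCO3: 2.2 × 10^-10 = 0.0087 × [CO3^2-]  ⇒  [CO3^2-] = 2.5 × 10^-8 M.
For La2(CO3)3: 3.7 × 10^-34 = (0.0066)^2 × [CO3^2-]^3  ⇒  [CO3^2-] = 2.0 × 10^-10 M.
The salt with the lower threshold [CO3^2-] precipitates first: La2(CO3)3.

La2(CO3)3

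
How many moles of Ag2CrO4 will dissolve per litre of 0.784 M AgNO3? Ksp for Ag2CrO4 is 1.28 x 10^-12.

2.08e-12 M

Ag2CrO4(s) <=> 2 Ag^+ + CrO4^2-
Ksp = [Ag^+]^2[CrO4^2-]
If s mol/L dissolves here, [Ag^+] = 0.784 + 2s ≈ 0.784, [CrO4^2-] = s (common-ion effect: Ag^+ is already 0.784 M).
Ksp ≈ (0.784)^2 × s
s = 2.08 × 10^-12 M
Check: 2s = 4.2 × 10^-12 ≪ 0.784, so the approximation is valid.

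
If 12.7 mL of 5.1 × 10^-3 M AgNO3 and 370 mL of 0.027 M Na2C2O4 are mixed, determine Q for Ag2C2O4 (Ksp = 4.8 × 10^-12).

Q ≈ 7.5 x 10^-10

Total volume = 12.7 + 370 = 382.7 mL.
[Ag^+] = 5.1 × 10^-3 × (12.7/382.7) = 1.69 × 10^-4 M
[C2O4^2-] = 2.7 × 10^-2 × (370/382.7) = 2.61 x 10^-2 M
Ag2C2O4(s) ⇌ 2 Ag^+ + C2O4^2-, so Q = [Ag^+]^2[C2O4^2-]
Q = (1.69 × 10^-4)^2(2.61 × 10^-2) = 7.5 × 10^-10
Q > Ksp, so Ag2C2O4 will precipitate.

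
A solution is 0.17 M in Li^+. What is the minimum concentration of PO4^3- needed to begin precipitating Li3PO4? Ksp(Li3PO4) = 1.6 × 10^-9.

[PO4^3-] = 3.3 × 10^-7 M

Li3PO4(s) <=> 3 Li^+(aq) + PO4^3-(aq)
Ksp = [Li^+]^3[PO4^3-]
Precipitation begins when Q = Ksp. With [Li^+] = 0.17 M:
1.6 × 10^-9 = (0.17)^3 × [PO4^3-]
[PO4^3-] = (1.6 × 10^-9 / 4.91 × 10^-3) = 3.3 × 10^-7 M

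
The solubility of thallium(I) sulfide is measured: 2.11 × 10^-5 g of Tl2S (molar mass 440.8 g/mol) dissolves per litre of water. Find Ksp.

Ksp = 4.39e-22

Molar solubility s = (2.11 × 10^-5 g/L) / (440.8 g/mol) = 4.787 × 10^-8 M.
Tl2S(s) ⇌ 2 Tl^+(aq) + S^2-(aq)
If s mol/L of Tl2S dissolves, [Tl^+] = 2s and [S^2-] = s.
Ksp = [Tl^+]^2[S^2-]
So Ksp = (2s)^2 × s = 4s^3
With s = 4.787 × 10^-8: Ksp = 4.39 × 10^-22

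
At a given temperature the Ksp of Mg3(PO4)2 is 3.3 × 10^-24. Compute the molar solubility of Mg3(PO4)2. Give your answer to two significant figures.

7.9 × 10^-6 M

Mg3(PO4)2(s) ⇌ 3 Mg^2+ + 2 PO4^3-
Ksp = [Mg^2+]^3[PO4^3-]^2
With molar solubility s: [Mg^2+] = 3s, [PO4^3-] = 2s.
Ksp = (3s)^3(2s)^2 = 108s^5
s = (3.3 × 10^-24 / 108)^(1/5) = 7.9 x 10^-6 M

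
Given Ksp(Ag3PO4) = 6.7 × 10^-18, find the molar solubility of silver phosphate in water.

s = 2.2 x 10^-5 M

Ag3PO4(s) ⇌ 3 Ag^+ + PO4^3-
Ksp = [Ag^+]^3[PO4^3-]
Let s = molar solubility. Then [Ag^+] = 3s and [PO4^3-] = s.
So Ksp = (3s)^3 × s = 27s^4
Solving, s = (6.7 × 10^-18/27)^(1/4) = 2.2 x 10^-5 M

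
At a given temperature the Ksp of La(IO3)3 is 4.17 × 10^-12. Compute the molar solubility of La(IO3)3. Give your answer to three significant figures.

s ≈ 6.27 x 10^-4 M

La(IO3)3(s) ⇌ La^3+ + 3 IO3^-
Ksp = [La^3+][IO3^-]^3
If s mol/L of La(IO3)3 dissolves, [La^3+] = s and [IO3^-] = 3s.
Ksp = s(3s)^3 = 27s^4
Solving, s = (4.17 × 10^-12/27)^(1/4) = 6.27 × 10^-4 M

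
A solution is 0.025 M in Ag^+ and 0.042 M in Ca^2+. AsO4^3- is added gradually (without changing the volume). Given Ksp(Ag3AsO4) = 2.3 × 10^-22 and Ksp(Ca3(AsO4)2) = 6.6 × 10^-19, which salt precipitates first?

Each salt begins to precipitate when Q = Ksp, i.e. when [AsO4^3-] reaches its threshold.
For Ag3AsO4: 2.3 × 10^-22 = (0.025)^3 × [AsO4^3-]  ⇒  [AsO4^3-] = 1.5 x 10^-17 M.
For Ca3(AsO4)2: 6.6 × 10^-19 = (0.042)^3 × [AsO4^3-]^2  ⇒  [AsO4^3-] = 9.4 × 10^-8 M.
The salt with the lower threshold [AsO4^3-] precipitates first: Ag3AsO4.

Ag3AsO4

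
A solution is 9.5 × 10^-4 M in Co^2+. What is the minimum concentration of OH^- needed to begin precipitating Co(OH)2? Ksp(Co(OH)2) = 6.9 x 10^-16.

[OH^-] ≈ 8.5 × 10^-7 M

Co(OH)2(s) ⇌ Co^2+(aq) + 2 OH^-(aq)
Ksp = [Co^2+][OH^-]^2
Precipitation begins when Q = Ksp. With [Co^2+] = 9.5 × 10^-4 M:
6.9 x 10^-16 = (9.5 × 10^-4) × [OH^-]^2
[OH^-] = (6.9 x 10^-16 / 9.5 × 10^-4)^(1/2) = 8.5 x 10^-7 M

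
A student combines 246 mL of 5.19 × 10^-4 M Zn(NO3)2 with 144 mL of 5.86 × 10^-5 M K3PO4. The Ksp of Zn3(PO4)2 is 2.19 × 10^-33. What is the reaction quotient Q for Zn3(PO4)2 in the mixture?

Total volume = 246 + 144 = 390 mL.
[Zn^2+] = 5.19 x 10^-4 × (246/390) = 3.274 × 10^-4 M
[PO4^3-] = 5.86 x 10^-5 × (144/390) = 2.164 × 10^-5 M
Zn3(PO4)2(s) ⇌ 3 Zn^2+ + 2 PO4^3-, so Q = [Zn^2+]^3[PO4^3-]^2
Q = (3.274 x 10^-4)^3(2.164 x 10^-5)^2 = 1.64 × 10^-20
Q > Ksp, so Zn3(PO4)2 will precipitate.

1.64e-20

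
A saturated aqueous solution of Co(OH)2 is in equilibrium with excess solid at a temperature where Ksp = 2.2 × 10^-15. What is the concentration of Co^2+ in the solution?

Co(OH)2(s) <=> Co^2+ + 2 OH^-
Ksp = [Co^2+][OH^-]^2
With molar solubility s: [Co^2+] = s, [OH^-] = 2s.
Ksp = s(2s)^2 = 4s^3
s = (2.2 × 10^-15 / 4)^(1/3) = 8.19 × 10^-6 M
[Co^2+] = s = 8.2 × 10^-6 M

8.2 × 10^-6 M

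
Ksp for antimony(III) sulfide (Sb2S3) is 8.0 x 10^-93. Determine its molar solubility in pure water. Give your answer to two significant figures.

Sb2S3(s) ⇌ 2 Sb^3+(aq) + 3 S^2-(aq)
Ksp = [Sb^3+]^2[S^2-]^3
If s mol/L of Sb2S3 dissolves, [Sb^3+] = 2s and [S^2-] = 3s.
So Ksp = (2s)^2 × (3s)^3 = 108s^5
s = (8.0 x 10^-93 / 108)^(1/5) = 1.5 × 10^-19 M

s ≈ 1.5e-19 M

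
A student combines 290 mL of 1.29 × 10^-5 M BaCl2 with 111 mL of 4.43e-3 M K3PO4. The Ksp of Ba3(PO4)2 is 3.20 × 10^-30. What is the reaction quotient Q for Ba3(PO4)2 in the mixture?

Q = 1.22e-21

Total volume = 290 + 111 = 401 mL.
[Ba^2+] = 1.29 x 10^-5 × (290/401) = 9.329 x 10^-6 M
[PO4^3-] = 4.43 x 10^-3 × (111/401) = 1.226 x 10^-3 M
Ba3(PO4)2(s) ⇌ 3 Ba^2+ + 2 PO4^3-, so Q = [Ba^2+]^3[PO4^3-]^2
Q = (9.329 × 10^-6)^3(1.226 × 10^-3)^2 = 1.22 x 10^-21
Q > Ksp, so Ba3(PO4)2 will precipitate.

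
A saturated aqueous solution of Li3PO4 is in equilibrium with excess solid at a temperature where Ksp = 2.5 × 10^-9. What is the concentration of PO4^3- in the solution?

3.1e-3 M

Li3PO4(s) ⇌ 3 Li^+(aq) + PO4^3-(aq)
Ksp = [Li^+]^3[PO4^3-]
With molar solubility s: [Li^+] = 3s, [PO4^3-] = s.
Substituting: Ksp = (3s)^3s = 27s^4
Solving, s = (2.5 × 10^-9/27)^(1/4) = 3.10 × 10^-3 M
[PO4^3-] = s = 3.1 × 10^-3 M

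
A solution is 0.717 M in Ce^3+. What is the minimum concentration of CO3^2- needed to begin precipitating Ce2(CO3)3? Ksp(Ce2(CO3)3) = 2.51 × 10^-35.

Ce2(CO3)3(s) ⇌ 2 Ce^3+ + 3 CO3^2-
Ksp = [Ce^3+]^2[CO3^2-]^3
Precipitation begins when Q = Ksp. With [Ce^3+] = 0.717 M:
2.51 × 10^-35 = (0.717)^2 × [CO3^2-]^3
[CO3^2-] = (2.51 × 10^-35 / 5.141 x 10^-1)^(1/3) = 3.65 x 10^-12 M

3.65 x 10^-12 M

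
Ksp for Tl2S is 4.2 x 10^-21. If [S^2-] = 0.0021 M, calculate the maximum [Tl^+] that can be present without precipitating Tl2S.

Tl2S(s) ⇌ 2 Tl^+(aq) + S^2-(aq)
Ksp = [Tl^+]^2[S^2-]
Precipitation begins when Q = Ksp. With [S^2-] = 0.0021 M:
4.2 x 10^-21 = (0.0021) × [Tl^+]^2
[Tl^+] = (4.2 x 10^-21 / 2.1 × 10^-3)^(1/2) = 1.4 x 10^-9 M

1.4e-9 M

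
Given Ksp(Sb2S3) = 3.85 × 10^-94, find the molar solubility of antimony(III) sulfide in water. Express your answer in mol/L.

s ≈ 8.14 x 10^-20 M

Sb2S3(s) <=> 2 Sb^3+(aq) + 3 S^2-(aq)
Ksp = [Sb^3+]^2[S^2-]^3
For each mole of Sb2S3 that dissolves: [Sb^3+] = 2s, [S^2-] = 3s.
Substituting: Ksp = (2s)^2(3s)^3 = 108s^5
s = (3.85 × 10^-94 / 108)^(1/5) = 8.14 × 10^-20 M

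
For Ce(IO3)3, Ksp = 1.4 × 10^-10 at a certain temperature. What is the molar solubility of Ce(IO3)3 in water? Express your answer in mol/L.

Ce(IO3)3(s) ⇌ Ce^3+ + 3 IO3^-
Ksp = [Ce^3+][IO3^-]^3
If s mol/L of Ce(IO3)3 dissolves, [Ce^3+] = s and [IO3^-] = 3s.
Substituting: Ksp = s(3s)^3 = 27s^4
s^4 = 1.4 × 10^-10 / 27, so s = 1.5 x 10^-3 M

s = 1.5 × 10^-3 M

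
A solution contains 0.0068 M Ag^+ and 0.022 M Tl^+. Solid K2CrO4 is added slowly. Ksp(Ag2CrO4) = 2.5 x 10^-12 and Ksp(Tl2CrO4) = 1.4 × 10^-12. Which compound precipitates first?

Tl2CrO4

Each salt begins to precipitate when Q = Ksp, i.e. when [CrO4^2-] reaches its threshold.
For Ag2CrO4: 2.5 x 10^-12 = (0.0068)^2 × [CrO4^2-]  ⇒  [CrO4^2-] = 5.4 × 10^-8 M.
For Tl2CrO4: 1.4 × 10^-12 = (0.022)^2 × [CrO4^2-]  ⇒  [CrO4^2-] = 2.9 × 10^-9 M.
The salt with the lower threshold [CrO4^2-] precipitates first: Tl2CrO4.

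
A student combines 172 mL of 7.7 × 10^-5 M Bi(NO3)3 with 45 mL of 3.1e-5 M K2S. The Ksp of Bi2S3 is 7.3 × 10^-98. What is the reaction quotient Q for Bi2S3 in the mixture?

9.9 x 10^-25

Total volume = 172 + 45 = 217 mL.
[Bi^3+] = 7.7 x 10^-5 × (172/217) = 6.10 × 10^-5 M
[S^2-] = 3.1 × 10^-5 × (45/217) = 6.43 × 10^-6 M
Bi2S3(s) <=> 2 Bi^3+ + 3 S^2-, so Q = [Bi^3+]^2[S^2-]^3
Q = (6.10 × 10^-5)^2(6.43 × 10^-6)^3 = 9.9 × 10^-25
Q > Ksp, so Bi2S3 will precipitate.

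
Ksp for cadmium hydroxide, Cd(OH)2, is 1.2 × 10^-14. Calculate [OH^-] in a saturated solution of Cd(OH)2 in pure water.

2.9e-5 M

Cd(OH)2(s) <=> Cd^2+(aq) + 2 OH^-(aq)
Ksp = [Cd^2+][OH^-]^2
Let s = molar solubility. Then [Cd^2+] = s and [OH^-] = 2s.
So Ksp = s × (2s)^2 = 4s^3
s^3 = 1.2 × 10^-14 / 4, so s = 1.44 × 10^-5 M
[OH^-] = 2s = 2.9 × 10^-5 M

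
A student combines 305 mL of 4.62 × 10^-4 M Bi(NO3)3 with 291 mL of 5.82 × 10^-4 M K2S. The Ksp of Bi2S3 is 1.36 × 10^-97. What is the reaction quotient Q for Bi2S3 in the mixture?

Q ≈ 1.28e-18

Total volume = 305 + 291 = 596 mL.
[Bi^3+] = 4.62 x 10^-4 × (305/596) = 2.364 x 10^-4 M
[S^2-] = 5.82 x 10^-4 × (291/596) = 2.842 × 10^-4 M
Bi2S3(s) <=> 2 Bi^3+(aq) + 3 S^2-(aq), so Q = [Bi^3+]^2[S^2-]^3
Q = (2.364 × 10^-4)^2(2.842 x 10^-4)^3 = 1.28 × 10^-18
Q > Ksp, so Bi2S3 will precipitate.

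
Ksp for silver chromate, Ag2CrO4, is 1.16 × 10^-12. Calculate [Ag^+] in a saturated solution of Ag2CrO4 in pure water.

Ag2CrO4(s) ⇌ 2 Ag^+(aq) + CrO4^2-(aq)
Ksp = [Ag^+]^2[CrO4^2-]
With molar solubility s: [Ag^+] = 2s, [CrO4^2-] = s.
So Ksp = (2s)^2 × s = 4s^3
s^3 = 1.16 × 10^-12 / 4, so s = 6.619 × 10^-5 M
[Ag^+] = 2s = 1.32 x 10^-4 M

[Ag^+] ≈ 1.32 × 10^-4 M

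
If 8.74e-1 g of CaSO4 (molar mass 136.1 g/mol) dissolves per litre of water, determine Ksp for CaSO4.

Ksp ≈ 4.12 × 10^-5

Molar solubility s = (8.74 × 10^-1 g/L) / (136.1 g/mol) = 6.422 × 10^-3 M.
CaSO4(s) ⇌ Ca^2+ + SO4^2-
For each mole of CaSO4 that dissolves: [Ca^2+] = s, [SO4^2-] = s.
Ksp = [Ca^2+][SO4^2-]
Ksp = (s)(s) = s^2
With s = 6.422 x 10^-3: Ksp = 4.12 × 10^-5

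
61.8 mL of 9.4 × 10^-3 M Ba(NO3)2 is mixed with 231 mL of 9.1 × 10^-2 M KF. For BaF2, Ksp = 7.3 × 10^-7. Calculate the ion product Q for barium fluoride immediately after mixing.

Q = 1.0 × 10^-5

Total volume = 61.8 + 231 = 292.8 mL.
[Ba^2+] = 9.4 × 10^-3 × (61.8/292.8) = 1.98 x 10^-3 M
[F^-] = 9.1 × 10^-2 × (231/292.8) = 7.18 × 10^-2 M
BaF2(s) ⇌ Ba^2+ + 2 F^-, so Q = [Ba^2+][F^-]^2
Q = (1.98 x 10^-3)(7.18 × 10^-2)^2 = 1.0 × 10^-5
Q > Ksp, so BaF2 will precipitate.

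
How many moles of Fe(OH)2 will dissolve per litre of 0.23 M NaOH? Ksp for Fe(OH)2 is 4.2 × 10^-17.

Fe(OH)2(s) <=> Fe^2+(aq) + 2 OH^-(aq)
Ksp = [Fe^2+][OH^-]^2
If s mol/L dissolves here, [Fe^2+] = s, [OH^-] = 0.23 + 2s ≈ 0.23 (since OH^- from NaOH dominates).
Ksp ≈ s × (0.23)^2
s = 7.9 × 10^-16 M
Check: 2s = 1.6 x 10^-15 ≪ 0.23, so the approximation is valid.

7.9 × 10^-16 M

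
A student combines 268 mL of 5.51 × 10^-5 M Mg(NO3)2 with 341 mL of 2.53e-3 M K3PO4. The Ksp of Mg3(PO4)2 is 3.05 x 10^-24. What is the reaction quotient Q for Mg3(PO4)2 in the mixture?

Total volume = 268 + 341 = 609 mL.
[Mg^2+] = 5.51 x 10^-5 × (268/609) = 2.425 × 10^-5 M
[PO4^3-] = 2.53 × 10^-3 × (341/609) = 1.417 × 10^-3 M
Mg3(PO4)2(s) <=> 3 Mg^2+(aq) + 2 PO4^3-(aq), so Q = [Mg^2+]^3[PO4^3-]^2
Q = (2.425 × 10^-5)^3(1.417 × 10^-3)^2 = 2.86 × 10^-20
Q > Ksp, so Mg3(PO4)2 will precipitate.

2.86e-20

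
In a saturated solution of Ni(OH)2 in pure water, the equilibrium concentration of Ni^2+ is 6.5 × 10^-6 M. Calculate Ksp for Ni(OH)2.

Ni(OH)2(s) <=> Ni^2+(aq) + 2 OH^-(aq)
Stoichiometry gives [OH^-] = (2/1)[Ni^2+] = 1.30 × 10^-5 M.
Ksp = [Ni^2+][OH^-]^2
Ksp = 6.5 x 10^-6 × (1.30 x 10^-5)^2 = 1.1 x 10^-15

Ksp ≈ 1.1 × 10^-15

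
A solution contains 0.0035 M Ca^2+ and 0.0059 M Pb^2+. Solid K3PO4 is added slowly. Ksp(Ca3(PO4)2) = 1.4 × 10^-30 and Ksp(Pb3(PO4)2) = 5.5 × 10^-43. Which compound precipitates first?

Precipitation of each salt starts when its ion product equals its Ksp.
For Ca3(PO4)2: 1.4 × 10^-30 = (0.0035)^3 × [PO4^3-]^2  ⇒  [PO4^3-] = 5.7 x 10^-12 M.
For Pb3(PO4)2: 5.5 × 10^-43 = (0.0059)^3 × [PO4^3-]^2  ⇒  [PO4^3-] = 1.6 × 10^-18 M.
The salt with the lower threshold [PO4^3-] precipitates first: Pb3(PO4)2.

Pb3(PO4)2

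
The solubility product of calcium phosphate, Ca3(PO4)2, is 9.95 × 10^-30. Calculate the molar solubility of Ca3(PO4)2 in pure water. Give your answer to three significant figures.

6.21e-7 M

Ca3(PO4)2(s) ⇌ 3 Ca^2+ + 2 PO4^3-
Ksp = [Ca^2+]^3[PO4^3-]^2
Let s = molar solubility. Then [Ca^2+] = 3s and [PO4^3-] = 2s.
Ksp = (3s)^3(2s)^2 = 108s^5
Solving, s = (9.95 × 10^-30/108)^(1/5) = 6.21 × 10^-7 M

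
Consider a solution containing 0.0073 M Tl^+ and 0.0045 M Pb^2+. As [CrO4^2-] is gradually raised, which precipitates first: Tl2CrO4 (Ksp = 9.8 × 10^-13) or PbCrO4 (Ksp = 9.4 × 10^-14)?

Precipitation of each salt starts when its ion product equals its Ksp.
For Tl2CrO4: 9.8 × 10^-13 = (0.0073)^2 × [CrO4^2-]  ⇒  [CrO4^2-] = 1.8 x 10^-8 M.
For PbCrO4: 9.4 × 10^-14 = 0.0045 × [CrO4^2-]  ⇒  [CrO4^2-] = 2.1 × 10^-11 M.
The salt with the lower threshold [CrO4^2-] precipitates first: PbCrO4.

PbCrO4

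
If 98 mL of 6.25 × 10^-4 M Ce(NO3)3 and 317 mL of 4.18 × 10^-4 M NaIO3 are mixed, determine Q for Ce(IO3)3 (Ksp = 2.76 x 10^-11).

Total volume = 98 + 317 = 415 mL.
[Ce^3+] = 6.25 x 10^-4 × (98/415) = 1.476 x 10^-4 M
[IO3^-] = 4.18 × 10^-4 × (317/415) = 3.193 x 10^-4 M
Ce(IO3)3(s) ⇌ Ce^3+(aq) + 3 IO3^-(aq), so Q = [Ce^3+][IO3^-]^3
Q = (1.476 x 10^-4)(3.193 × 10^-4)^3 = 4.80 × 10^-15
Q < Ksp, so no precipitate of Ce(IO3)3 forms.

4.80 × 10^-15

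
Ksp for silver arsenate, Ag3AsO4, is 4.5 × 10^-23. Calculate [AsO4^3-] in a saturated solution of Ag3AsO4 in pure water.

Ag3AsO4(s) ⇌ 3 Ag^+(aq) + AsO4^3-(aq)
Ksp = [Ag^+]^3[AsO4^3-]
Let s = molar solubility. Then [Ag^+] = 3s and [AsO4^3-] = s.
Ksp = (3s)^3s = 27s^4
s^4 = 4.5 × 10^-23 / 27, so s = 1.14 × 10^-6 M
[AsO4^3-] = s = 1.1 x 10^-6 M

[AsO4^3-] = 1.1 × 10^-6 M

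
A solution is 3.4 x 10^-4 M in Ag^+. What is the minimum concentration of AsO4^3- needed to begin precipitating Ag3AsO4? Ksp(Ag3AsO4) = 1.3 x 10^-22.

3.3 x 10^-12 M

Ag3AsO4(s) ⇌ 3 Ag^+ + AsO4^3-
Ksp = [Ag^+]^3[AsO4^3-]
Precipitation begins when Q = Ksp. With [Ag^+] = 3.4 x 10^-4 M:
1.3 x 10^-22 = (3.4 x 10^-4)^3 × [AsO4^3-]
[AsO4^3-] = (1.3 x 10^-22 / 3.93 x 10^-11) = 3.3 × 10^-12 M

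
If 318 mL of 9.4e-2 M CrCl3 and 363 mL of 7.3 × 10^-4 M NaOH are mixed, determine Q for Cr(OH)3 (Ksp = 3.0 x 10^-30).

Q ≈ 2.6 × 10^-12

Total volume = 318 + 363 = 681 mL.
[Cr^3+] = 9.4 × 10^-2 × (318/681) = 4.39 x 10^-2 M
[OH^-] = 7.3 × 10^-4 × (363/681) = 3.89 × 10^-4 M
Cr(OH)3(s) <=> Cr^3+(aq) + 3 OH^-(aq), so Q = [Cr^3+][OH^-]^3
Q = (4.39 × 10^-2)(3.89 × 10^-4)^3 = 2.6 x 10^-12
Q > Ksp, so Cr(OH)3 will precipitate.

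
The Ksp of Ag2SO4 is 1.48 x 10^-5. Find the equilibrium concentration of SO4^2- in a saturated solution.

0.0155 M

Ag2SO4(s) <=> 2 Ag^+ + SO4^2-
Ksp = [Ag^+]^2[SO4^2-]
With molar solubility s: [Ag^+] = 2s, [SO4^2-] = s.
So Ksp = (2s)^2 × s = 4s^3
s^3 = 1.48 x 10^-5 / 4, so s = 1.547 × 10^-2 M
[SO4^2-] = s = 1.55 × 10^-2 M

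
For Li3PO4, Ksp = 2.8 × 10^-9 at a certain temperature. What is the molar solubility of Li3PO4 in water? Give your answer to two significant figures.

s = 3.2e-3 M

Li3PO4(s) ⇌ 3 Li^+ + PO4^3-
Ksp = [Li^+]^3[PO4^3-]
If s mol/L of Li3PO4 dissolves, [Li^+] = 3s and [PO4^3-] = s.
Ksp = (3s)^3s = 27s^4
s^4 = 2.8 × 10^-9 / 27, so s = 3.2 × 10^-3 M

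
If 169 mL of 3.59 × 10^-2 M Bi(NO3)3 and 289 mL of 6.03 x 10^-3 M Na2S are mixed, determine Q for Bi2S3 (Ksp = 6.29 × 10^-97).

Total volume = 169 + 289 = 458 mL.
[Bi^3+] = 3.59 × 10^-2 × (169/458) = 1.325 × 10^-2 M
[S^2-] = 6.03 × 10^-3 × (289/458) = 3.805 × 10^-3 M
Bi2S3(s) <=> 2 Bi^3+ + 3 S^2-, so Q = [Bi^3+]^2[S^2-]^3
Q = (1.325 × 10^-2)^2(3.805 × 10^-3)^3 = 9.67 × 10^-12
Q > Ksp, so Bi2S3 will precipitate.

Q ≈ 9.67e-12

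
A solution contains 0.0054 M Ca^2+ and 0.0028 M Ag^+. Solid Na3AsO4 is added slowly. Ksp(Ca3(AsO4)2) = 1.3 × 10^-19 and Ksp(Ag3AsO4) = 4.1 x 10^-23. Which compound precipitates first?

Each salt begins to precipitate when Q = Ksp, i.e. when [AsO4^3-] reaches its threshold.
For Ca3(AsO4)2: 1.3 × 10^-19 = (0.0054)^3 × [AsO4^3-]^2  ⇒  [AsO4^3-] = 9.1 x 10^-7 M.
For Ag3AsO4: 4.1 x 10^-23 = (0.0028)^3 × [AsO4^3-]  ⇒  [AsO4^3-] = 1.9 x 10^-15 M.
The salt with the lower threshold [AsO4^3-] precipitates first: Ag3AsO4.

Ag3AsO4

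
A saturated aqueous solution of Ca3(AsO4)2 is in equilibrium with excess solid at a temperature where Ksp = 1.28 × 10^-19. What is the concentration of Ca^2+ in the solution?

[Ca^2+] = 1.96 × 10^-4 M

Ca3(AsO4)2(s) <=> 3 Ca^2+(aq) + 2 AsO4^3-(aq)
Ksp = [Ca^2+]^3[AsO4^3-]^2
Let s = molar solubility. Then [Ca^2+] = 3s and [AsO4^3-] = 2s.
So Ksp = (3s)^3 × (2s)^2 = 108s^5
Solving, s = (1.28 × 10^-19/108)^(1/5) = 6.528 x 10^-5 M
[Ca^2+] = 3s = 1.96 x 10^-4 M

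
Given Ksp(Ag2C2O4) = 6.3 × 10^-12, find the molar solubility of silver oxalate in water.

Ag2C2O4(s) <=> 2 Ag^+ + C2O4^2-
Ksp = [Ag^+]^2[C2O4^2-]
If s mol/L of Ag2C2O4 dissolves, [Ag^+] = 2s and [C2O4^2-] = s.
Substituting: Ksp = (2s)^2s = 4s^3
s^3 = 6.3 × 10^-12 / 4, so s = 1.2 x 10^-4 M

s ≈ 1.2 x 10^-4 M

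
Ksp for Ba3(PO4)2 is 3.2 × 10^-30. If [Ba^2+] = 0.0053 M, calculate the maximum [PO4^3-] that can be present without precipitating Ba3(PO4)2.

Ba3(PO4)2(s) <=> 3 Ba^2+(aq) + 2 PO4^3-(aq)
Ksp = [Ba^2+]^3[PO4^3-]^2
Precipitation begins when Q = Ksp. With [Ba^2+] = 0.0053 M:
3.2 × 10^-30 = (0.0053)^3 × [PO4^3-]^2
[PO4^3-] = (3.2 × 10^-30 / 1.49 × 10^-7)^(1/2) = 4.6 × 10^-12 M

4.6 x 10^-12 M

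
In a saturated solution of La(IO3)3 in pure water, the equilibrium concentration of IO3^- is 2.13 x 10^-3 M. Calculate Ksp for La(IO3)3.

La(IO3)3(s) <=> La^3+(aq) + 3 IO3^-(aq)
Stoichiometry gives [La^3+] = (1/3)[IO3^-] = 7.100 × 10^-4 M.
Ksp = [La^3+][IO3^-]^3
Ksp = 7.100 x 10^-4 × (2.13 x 10^-3)^3 = 6.86 × 10^-12

6.86 x 10^-12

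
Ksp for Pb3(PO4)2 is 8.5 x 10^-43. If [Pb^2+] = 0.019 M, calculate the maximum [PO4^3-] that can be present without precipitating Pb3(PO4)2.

Pb3(PO4)2(s) ⇌ 3 Pb^2+ + 2 PO4^3-
Ksp = [Pb^2+]^3[PO4^3-]^2
Precipitation begins when Q = Ksp. With [Pb^2+] = 0.019 M:
8.5 x 10^-43 = (0.019)^3 × [PO4^3-]^2
[PO4^3-] = (8.5 x 10^-43 / 6.86 × 10^-6)^(1/2) = 3.5 × 10^-19 M

3.5e-19 M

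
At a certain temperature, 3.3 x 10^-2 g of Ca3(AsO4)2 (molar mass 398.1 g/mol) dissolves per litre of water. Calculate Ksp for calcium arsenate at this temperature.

Molar solubility s = (3.3 × 10^-2 g/L) / (398.1 g/mol) = 8.29 × 10^-5 M.
Ca3(AsO4)2(s) ⇌ 3 Ca^2+ + 2 AsO4^3-
Let s = molar solubility. Then [Ca^2+] = 3s and [AsO4^3-] = 2s.
Ksp = [Ca^2+]^3[AsO4^3-]^2
So Ksp = (3s)^3 × (2s)^2 = 108s^5
Ksp = 108 × (8.29 × 10^-5)^5 = 4.2 × 10^-19

Ksp ≈ 4.2 x 10^-19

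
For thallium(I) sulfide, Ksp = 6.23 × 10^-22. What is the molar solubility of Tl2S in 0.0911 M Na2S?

Tl2S(s) ⇌ 2 Tl^+(aq) + S^2-(aq)
Ksp = [Tl^+]^2[S^2-]
Let s = moles of Tl2S that dissolve per litre. [Tl^+] = 2s, [S^2-] = 0.0911 + s ≈ 0.0911 (Ksp is small, so little additional dissolves).
Ksp ≈ (2s)^2 × 0.0911
s = 4.13 x 10^-11 M
Check: s = 4.1 × 10^-11 ≪ 0.0911, so the approximation is valid.

4.13 x 10^-11 M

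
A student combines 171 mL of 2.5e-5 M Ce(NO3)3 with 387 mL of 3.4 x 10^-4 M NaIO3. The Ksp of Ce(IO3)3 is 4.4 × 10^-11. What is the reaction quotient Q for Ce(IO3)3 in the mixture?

Total volume = 171 + 387 = 558 mL.
[Ce^3+] = 2.5 × 10^-5 × (171/558) = 7.66 x 10^-6 M
[IO3^-] = 3.4 x 10^-4 × (387/558) = 2.36 × 10^-4 M
Ce(IO3)3(s) <=> Ce^3+(aq) + 3 IO3^-(aq), so Q = [Ce^3+][IO3^-]^3
Q = (7.66 × 10^-6)(2.36 × 10^-4)^3 = 1.0 × 10^-16
Q < Ksp, so no precipitate of Ce(IO3)3 forms.

1.0e-16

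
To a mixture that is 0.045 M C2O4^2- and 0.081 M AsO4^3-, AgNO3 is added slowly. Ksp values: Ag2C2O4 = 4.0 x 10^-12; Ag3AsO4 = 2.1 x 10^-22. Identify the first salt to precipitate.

Each salt begins to precipitate when Q = Ksp, i.e. when [Ag^+] reaches its threshold.
For Ag2C2O4: 4.0 x 10^-12 = 0.045 × [Ag^+]^2  ⇒  [Ag^+] = 9.4 x 10^-6 M.
For Ag3AsO4: 2.1 x 10^-22 = 0.081 × [Ag^+]^3  ⇒  [Ag^+] = 1.4 × 10^-7 M.
The salt with the lower threshold [Ag^+] precipitates first: Ag3AsO4.

Ag3AsO4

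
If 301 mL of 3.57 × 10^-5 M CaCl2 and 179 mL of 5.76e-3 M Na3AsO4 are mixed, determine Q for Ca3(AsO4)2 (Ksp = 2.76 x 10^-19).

Q ≈ 5.18e-20

Total volume = 301 + 179 = 480 mL.
[Ca^2+] = 3.57 × 10^-5 × (301/480) = 2.239 × 10^-5 M
[AsO4^3-] = 5.76 x 10^-3 × (179/480) = 2.148 × 10^-3 M
Ca3(AsO4)2(s) ⇌ 3 Ca^2+ + 2 AsO4^3-, so Q = [Ca^2+]^3[AsO4^3-]^2
Q = (2.239 × 10^-5)^3(2.148 × 10^-3)^2 = 5.18 x 10^-20
Q < Ksp, so no precipitate of Ca3(AsO4)2 forms.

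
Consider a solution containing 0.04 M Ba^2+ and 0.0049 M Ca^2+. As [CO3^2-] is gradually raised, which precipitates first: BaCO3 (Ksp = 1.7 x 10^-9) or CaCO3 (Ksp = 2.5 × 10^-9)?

BaCO3

Precipitation of each salt starts when its ion product equals its Ksp.
For BaCO3: 1.7 x 10^-9 = 0.04 × [CO3^2-]  ⇒  [CO3^2-] = 4.3 x 10^-8 M.
For CaCO3: 2.5 × 10^-9 = 0.0049 × [CO3^2-]  ⇒  [CO3^2-] = 5.1 × 10^-7 M.
The salt with the lower threshold [CO3^2-] precipitates first: BaCO3.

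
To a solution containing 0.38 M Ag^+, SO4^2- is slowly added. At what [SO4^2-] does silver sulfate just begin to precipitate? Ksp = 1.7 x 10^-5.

Ag2SO4(s) ⇌ 2 Ag^+(aq) + SO4^2-(aq)
Ksp = [Ag^+]^2[SO4^2-]
Precipitation begins when Q = Ksp. With [Ag^+] = 0.38 M:
1.7 x 10^-5 = (0.38)^2 × [SO4^2-]
[SO4^2-] = (1.7 x 10^-5 / 1.44 x 10^-1) = 1.2 × 10^-4 M

[SO4^2-] ≈ 1.2 × 10^-4 M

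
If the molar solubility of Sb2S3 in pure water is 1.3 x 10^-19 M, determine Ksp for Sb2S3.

Sb2S3(s) ⇌ 2 Sb^3+(aq) + 3 S^2-(aq)
With molar solubility s: [Sb^3+] = 2s, [S^2-] = 3s.
Ksp = [Sb^3+]^2[S^2-]^3
So Ksp = (2s)^2 × (3s)^3 = 108s^5
Ksp = 108 × (1.3 × 10^-19)^5 = 4.0 × 10^-93

Ksp = 4.0e-93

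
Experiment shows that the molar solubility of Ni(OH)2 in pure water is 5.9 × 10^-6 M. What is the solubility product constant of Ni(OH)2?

Ni(OH)2(s) ⇌ Ni^2+(aq) + 2 OH^-(aq)
With molar solubility s: [Ni^2+] = s, [OH^-] = 2s.
Ksp = [Ni^2+][OH^-]^2
So Ksp = s × (2s)^2 = 4s^3
With s = 5.9 x 10^-6: Ksp = 8.2 x 10^-16

Ksp ≈ 8.2e-16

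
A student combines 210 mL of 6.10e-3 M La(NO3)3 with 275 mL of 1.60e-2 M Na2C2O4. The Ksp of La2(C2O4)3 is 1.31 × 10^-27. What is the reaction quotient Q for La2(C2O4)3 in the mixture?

Q ≈ 5.21 × 10^-12

Total volume = 210 + 275 = 485 mL.
[La^3+] = 6.10 × 10^-3 × (210/485) = 2.641 × 10^-3 M
[C2O4^2-] = 1.60 x 10^-2 × (275/485) = 9.072 × 10^-3 M
La2(C2O4)3(s) ⇌ 2 La^3+ + 3 C2O4^2-, so Q = [La^3+]^2[C2O4^2-]^3
Q = (2.641 × 10^-3)^2(9.072 × 10^-3)^3 = 5.21 x 10^-12
Q > Ksp, so La2(C2O4)3 will precipitate.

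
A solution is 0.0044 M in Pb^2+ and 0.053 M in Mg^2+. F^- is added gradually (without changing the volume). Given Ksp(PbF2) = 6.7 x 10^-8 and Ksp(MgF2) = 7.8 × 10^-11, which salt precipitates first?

Precipitation of each salt starts when its ion product equals its Ksp.
For PbF2: 6.7 x 10^-8 = 0.0044 × [F^-]^2  ⇒  [F^-] = 3.9 x 10^-3 M.
For MgF2: 7.8 × 10^-11 = 0.053 × [F^-]^2  ⇒  [F^-] = 3.8 × 10^-5 M.
The salt with the lower threshold [F^-] precipitates first: MgF2.

MgF2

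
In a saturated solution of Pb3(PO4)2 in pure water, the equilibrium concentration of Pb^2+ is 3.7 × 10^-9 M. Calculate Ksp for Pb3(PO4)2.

Ksp ≈ 3.1 x 10^-43

Pb3(PO4)2(s) ⇌ 3 Pb^2+(aq) + 2 PO4^3-(aq)
Stoichiometry gives [PO4^3-] = (2/3)[Pb^2+] = 2.47 × 10^-9 M.
Ksp = [Pb^2+]^3[PO4^3-]^2
Ksp = (3.7 x 10^-9)^3 × (2.47 × 10^-9)^2 = 3.1 x 10^-43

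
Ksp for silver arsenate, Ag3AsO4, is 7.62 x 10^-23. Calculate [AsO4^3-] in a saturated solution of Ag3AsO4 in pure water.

Ag3AsO4(s) ⇌ 3 Ag^+ + AsO4^3-
Ksp = [Ag^+]^3[AsO4^3-]
For each mole of Ag3AsO4 that dissolves: [Ag^+] = 3s, [AsO4^3-] = s.
Ksp = (3s)^3s = 27s^4
Solving, s = (7.62 x 10^-23/27)^(1/4) = 1.296 × 10^-6 M
[AsO4^3-] = s = 1.30 x 10^-6 M

[AsO4^3-] ≈ 1.30e-6 M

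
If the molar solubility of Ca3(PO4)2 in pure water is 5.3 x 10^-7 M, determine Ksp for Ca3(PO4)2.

Ksp = 4.5 × 10^-30

Ca3(PO4)2(s) ⇌ 3 Ca^2+ + 2 PO4^3-
With molar solubility s: [Ca^2+] = 3s, [PO4^3-] = 2s.
Ksp = [Ca^2+]^3[PO4^3-]^2
Ksp = (3s)^3(2s)^2 = 108s^5
Ksp = 108 × (5.3 × 10^-7)^5 = 4.5 x 10^-30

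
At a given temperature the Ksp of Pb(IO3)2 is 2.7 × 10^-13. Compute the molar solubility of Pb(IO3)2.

Pb(IO3)2(s) ⇌ Pb^2+ + 2 IO3^-
Ksp = [Pb^2+][IO3^-]^2
With molar solubility s: [Pb^2+] = s, [IO3^-] = 2s.
So Ksp = s × (2s)^2 = 4s^3
Solving, s = (2.7 × 10^-13/4)^(1/3) = 4.1 × 10^-5 M

4.1 × 10^-5 M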